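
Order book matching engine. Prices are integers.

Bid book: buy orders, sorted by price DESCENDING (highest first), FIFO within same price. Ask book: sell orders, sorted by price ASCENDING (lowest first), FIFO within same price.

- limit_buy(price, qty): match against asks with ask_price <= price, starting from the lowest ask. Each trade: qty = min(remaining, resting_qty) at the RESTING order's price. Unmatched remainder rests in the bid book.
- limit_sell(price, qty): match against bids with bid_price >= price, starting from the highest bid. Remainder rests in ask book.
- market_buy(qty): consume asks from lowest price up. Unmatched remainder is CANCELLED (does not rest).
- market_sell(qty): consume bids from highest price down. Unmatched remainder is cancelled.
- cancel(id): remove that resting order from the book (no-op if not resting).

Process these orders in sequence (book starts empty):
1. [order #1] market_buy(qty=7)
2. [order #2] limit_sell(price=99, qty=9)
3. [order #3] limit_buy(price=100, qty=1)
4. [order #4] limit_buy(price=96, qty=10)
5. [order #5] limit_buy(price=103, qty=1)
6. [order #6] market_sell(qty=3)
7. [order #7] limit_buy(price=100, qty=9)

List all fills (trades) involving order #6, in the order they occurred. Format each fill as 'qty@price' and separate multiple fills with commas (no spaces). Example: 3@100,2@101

Answer: 3@96

Derivation:
After op 1 [order #1] market_buy(qty=7): fills=none; bids=[-] asks=[-]
After op 2 [order #2] limit_sell(price=99, qty=9): fills=none; bids=[-] asks=[#2:9@99]
After op 3 [order #3] limit_buy(price=100, qty=1): fills=#3x#2:1@99; bids=[-] asks=[#2:8@99]
After op 4 [order #4] limit_buy(price=96, qty=10): fills=none; bids=[#4:10@96] asks=[#2:8@99]
After op 5 [order #5] limit_buy(price=103, qty=1): fills=#5x#2:1@99; bids=[#4:10@96] asks=[#2:7@99]
After op 6 [order #6] market_sell(qty=3): fills=#4x#6:3@96; bids=[#4:7@96] asks=[#2:7@99]
After op 7 [order #7] limit_buy(price=100, qty=9): fills=#7x#2:7@99; bids=[#7:2@100 #4:7@96] asks=[-]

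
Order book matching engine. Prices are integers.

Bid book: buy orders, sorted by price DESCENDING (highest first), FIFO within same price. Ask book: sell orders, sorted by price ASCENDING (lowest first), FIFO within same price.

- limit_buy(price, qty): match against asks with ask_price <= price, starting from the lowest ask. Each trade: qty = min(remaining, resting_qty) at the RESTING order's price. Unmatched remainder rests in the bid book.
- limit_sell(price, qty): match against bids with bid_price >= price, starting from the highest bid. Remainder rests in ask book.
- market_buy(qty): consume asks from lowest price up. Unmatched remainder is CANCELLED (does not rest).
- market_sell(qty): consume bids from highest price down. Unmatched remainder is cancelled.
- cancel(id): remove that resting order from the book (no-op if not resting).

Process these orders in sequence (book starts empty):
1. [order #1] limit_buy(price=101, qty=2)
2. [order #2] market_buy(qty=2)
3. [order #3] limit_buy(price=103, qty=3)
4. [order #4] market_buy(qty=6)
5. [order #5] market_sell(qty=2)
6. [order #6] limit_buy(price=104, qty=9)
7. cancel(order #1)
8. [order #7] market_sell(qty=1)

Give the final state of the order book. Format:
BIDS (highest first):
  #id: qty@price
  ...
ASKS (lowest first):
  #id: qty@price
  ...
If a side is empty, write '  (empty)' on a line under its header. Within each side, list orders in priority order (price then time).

Answer: BIDS (highest first):
  #6: 8@104
  #3: 1@103
ASKS (lowest first):
  (empty)

Derivation:
After op 1 [order #1] limit_buy(price=101, qty=2): fills=none; bids=[#1:2@101] asks=[-]
After op 2 [order #2] market_buy(qty=2): fills=none; bids=[#1:2@101] asks=[-]
After op 3 [order #3] limit_buy(price=103, qty=3): fills=none; bids=[#3:3@103 #1:2@101] asks=[-]
After op 4 [order #4] market_buy(qty=6): fills=none; bids=[#3:3@103 #1:2@101] asks=[-]
After op 5 [order #5] market_sell(qty=2): fills=#3x#5:2@103; bids=[#3:1@103 #1:2@101] asks=[-]
After op 6 [order #6] limit_buy(price=104, qty=9): fills=none; bids=[#6:9@104 #3:1@103 #1:2@101] asks=[-]
After op 7 cancel(order #1): fills=none; bids=[#6:9@104 #3:1@103] asks=[-]
After op 8 [order #7] market_sell(qty=1): fills=#6x#7:1@104; bids=[#6:8@104 #3:1@103] asks=[-]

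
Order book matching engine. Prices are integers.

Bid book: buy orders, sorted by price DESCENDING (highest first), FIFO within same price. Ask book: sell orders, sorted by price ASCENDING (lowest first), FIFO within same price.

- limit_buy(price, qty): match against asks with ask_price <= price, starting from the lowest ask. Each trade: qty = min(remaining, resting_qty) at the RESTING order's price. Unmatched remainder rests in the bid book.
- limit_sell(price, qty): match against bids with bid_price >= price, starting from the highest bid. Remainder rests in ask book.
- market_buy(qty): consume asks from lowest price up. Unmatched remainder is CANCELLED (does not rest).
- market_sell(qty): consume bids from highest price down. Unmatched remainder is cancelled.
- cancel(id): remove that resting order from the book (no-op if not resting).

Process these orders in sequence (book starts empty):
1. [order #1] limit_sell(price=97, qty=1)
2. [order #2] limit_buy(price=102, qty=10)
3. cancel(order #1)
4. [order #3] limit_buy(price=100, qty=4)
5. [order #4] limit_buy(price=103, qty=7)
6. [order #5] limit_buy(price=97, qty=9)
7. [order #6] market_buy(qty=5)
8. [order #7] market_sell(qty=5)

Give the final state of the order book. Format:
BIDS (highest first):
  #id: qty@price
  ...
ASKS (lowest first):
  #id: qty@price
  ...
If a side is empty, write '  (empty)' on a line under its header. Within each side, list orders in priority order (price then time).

Answer: BIDS (highest first):
  #4: 2@103
  #2: 9@102
  #3: 4@100
  #5: 9@97
ASKS (lowest first):
  (empty)

Derivation:
After op 1 [order #1] limit_sell(price=97, qty=1): fills=none; bids=[-] asks=[#1:1@97]
After op 2 [order #2] limit_buy(price=102, qty=10): fills=#2x#1:1@97; bids=[#2:9@102] asks=[-]
After op 3 cancel(order #1): fills=none; bids=[#2:9@102] asks=[-]
After op 4 [order #3] limit_buy(price=100, qty=4): fills=none; bids=[#2:9@102 #3:4@100] asks=[-]
After op 5 [order #4] limit_buy(price=103, qty=7): fills=none; bids=[#4:7@103 #2:9@102 #3:4@100] asks=[-]
After op 6 [order #5] limit_buy(price=97, qty=9): fills=none; bids=[#4:7@103 #2:9@102 #3:4@100 #5:9@97] asks=[-]
After op 7 [order #6] market_buy(qty=5): fills=none; bids=[#4:7@103 #2:9@102 #3:4@100 #5:9@97] asks=[-]
After op 8 [order #7] market_sell(qty=5): fills=#4x#7:5@103; bids=[#4:2@103 #2:9@102 #3:4@100 #5:9@97] asks=[-]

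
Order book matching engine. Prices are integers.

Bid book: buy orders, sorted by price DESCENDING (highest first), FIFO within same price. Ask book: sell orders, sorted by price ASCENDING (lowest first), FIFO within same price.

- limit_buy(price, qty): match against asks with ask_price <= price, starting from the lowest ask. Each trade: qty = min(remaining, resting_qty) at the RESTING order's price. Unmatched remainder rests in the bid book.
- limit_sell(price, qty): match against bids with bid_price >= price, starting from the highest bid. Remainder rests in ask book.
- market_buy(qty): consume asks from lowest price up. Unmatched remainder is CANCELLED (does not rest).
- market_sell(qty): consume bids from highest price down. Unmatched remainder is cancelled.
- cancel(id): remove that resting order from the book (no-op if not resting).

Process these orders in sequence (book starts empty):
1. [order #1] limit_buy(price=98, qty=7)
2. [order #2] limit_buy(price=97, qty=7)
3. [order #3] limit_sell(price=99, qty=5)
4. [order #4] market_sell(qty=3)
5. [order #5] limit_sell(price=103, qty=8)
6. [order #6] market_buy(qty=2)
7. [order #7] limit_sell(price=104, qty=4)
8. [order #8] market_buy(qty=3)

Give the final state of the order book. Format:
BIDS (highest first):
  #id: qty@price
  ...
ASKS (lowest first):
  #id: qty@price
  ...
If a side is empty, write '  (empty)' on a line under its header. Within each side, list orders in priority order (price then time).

Answer: BIDS (highest first):
  #1: 4@98
  #2: 7@97
ASKS (lowest first):
  #5: 8@103
  #7: 4@104

Derivation:
After op 1 [order #1] limit_buy(price=98, qty=7): fills=none; bids=[#1:7@98] asks=[-]
After op 2 [order #2] limit_buy(price=97, qty=7): fills=none; bids=[#1:7@98 #2:7@97] asks=[-]
After op 3 [order #3] limit_sell(price=99, qty=5): fills=none; bids=[#1:7@98 #2:7@97] asks=[#3:5@99]
After op 4 [order #4] market_sell(qty=3): fills=#1x#4:3@98; bids=[#1:4@98 #2:7@97] asks=[#3:5@99]
After op 5 [order #5] limit_sell(price=103, qty=8): fills=none; bids=[#1:4@98 #2:7@97] asks=[#3:5@99 #5:8@103]
After op 6 [order #6] market_buy(qty=2): fills=#6x#3:2@99; bids=[#1:4@98 #2:7@97] asks=[#3:3@99 #5:8@103]
After op 7 [order #7] limit_sell(price=104, qty=4): fills=none; bids=[#1:4@98 #2:7@97] asks=[#3:3@99 #5:8@103 #7:4@104]
After op 8 [order #8] market_buy(qty=3): fills=#8x#3:3@99; bids=[#1:4@98 #2:7@97] asks=[#5:8@103 #7:4@104]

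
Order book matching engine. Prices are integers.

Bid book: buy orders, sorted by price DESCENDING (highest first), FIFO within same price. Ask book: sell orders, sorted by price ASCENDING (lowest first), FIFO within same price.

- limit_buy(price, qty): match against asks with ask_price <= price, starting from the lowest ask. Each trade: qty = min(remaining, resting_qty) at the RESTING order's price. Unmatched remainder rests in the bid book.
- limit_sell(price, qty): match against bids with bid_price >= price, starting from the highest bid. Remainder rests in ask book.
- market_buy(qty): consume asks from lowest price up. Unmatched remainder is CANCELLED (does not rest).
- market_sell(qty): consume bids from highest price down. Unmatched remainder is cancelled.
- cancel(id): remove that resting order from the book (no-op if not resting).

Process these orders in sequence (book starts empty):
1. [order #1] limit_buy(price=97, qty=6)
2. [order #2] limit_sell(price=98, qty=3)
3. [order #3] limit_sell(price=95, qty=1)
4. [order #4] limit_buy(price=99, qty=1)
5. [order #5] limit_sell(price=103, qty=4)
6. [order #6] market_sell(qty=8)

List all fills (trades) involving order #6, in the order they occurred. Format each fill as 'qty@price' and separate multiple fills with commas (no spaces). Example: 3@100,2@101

Answer: 5@97

Derivation:
After op 1 [order #1] limit_buy(price=97, qty=6): fills=none; bids=[#1:6@97] asks=[-]
After op 2 [order #2] limit_sell(price=98, qty=3): fills=none; bids=[#1:6@97] asks=[#2:3@98]
After op 3 [order #3] limit_sell(price=95, qty=1): fills=#1x#3:1@97; bids=[#1:5@97] asks=[#2:3@98]
After op 4 [order #4] limit_buy(price=99, qty=1): fills=#4x#2:1@98; bids=[#1:5@97] asks=[#2:2@98]
After op 5 [order #5] limit_sell(price=103, qty=4): fills=none; bids=[#1:5@97] asks=[#2:2@98 #5:4@103]
After op 6 [order #6] market_sell(qty=8): fills=#1x#6:5@97; bids=[-] asks=[#2:2@98 #5:4@103]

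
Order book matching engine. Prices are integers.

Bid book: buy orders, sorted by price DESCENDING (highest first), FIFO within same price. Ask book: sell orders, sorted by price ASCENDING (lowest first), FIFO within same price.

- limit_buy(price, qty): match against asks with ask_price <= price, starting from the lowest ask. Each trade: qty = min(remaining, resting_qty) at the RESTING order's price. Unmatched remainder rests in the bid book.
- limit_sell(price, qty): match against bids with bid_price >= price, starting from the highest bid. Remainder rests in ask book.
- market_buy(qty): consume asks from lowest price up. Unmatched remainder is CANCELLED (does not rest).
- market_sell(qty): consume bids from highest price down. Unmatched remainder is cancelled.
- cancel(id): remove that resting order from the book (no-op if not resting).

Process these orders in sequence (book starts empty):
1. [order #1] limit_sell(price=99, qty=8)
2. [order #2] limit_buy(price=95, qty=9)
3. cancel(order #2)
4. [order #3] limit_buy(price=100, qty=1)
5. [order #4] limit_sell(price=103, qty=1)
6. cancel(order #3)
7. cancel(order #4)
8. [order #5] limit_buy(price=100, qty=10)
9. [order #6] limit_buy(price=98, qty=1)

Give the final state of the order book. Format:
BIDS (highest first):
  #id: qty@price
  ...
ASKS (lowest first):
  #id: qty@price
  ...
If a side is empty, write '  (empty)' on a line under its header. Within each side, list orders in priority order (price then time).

Answer: BIDS (highest first):
  #5: 3@100
  #6: 1@98
ASKS (lowest first):
  (empty)

Derivation:
After op 1 [order #1] limit_sell(price=99, qty=8): fills=none; bids=[-] asks=[#1:8@99]
After op 2 [order #2] limit_buy(price=95, qty=9): fills=none; bids=[#2:9@95] asks=[#1:8@99]
After op 3 cancel(order #2): fills=none; bids=[-] asks=[#1:8@99]
After op 4 [order #3] limit_buy(price=100, qty=1): fills=#3x#1:1@99; bids=[-] asks=[#1:7@99]
After op 5 [order #4] limit_sell(price=103, qty=1): fills=none; bids=[-] asks=[#1:7@99 #4:1@103]
After op 6 cancel(order #3): fills=none; bids=[-] asks=[#1:7@99 #4:1@103]
After op 7 cancel(order #4): fills=none; bids=[-] asks=[#1:7@99]
After op 8 [order #5] limit_buy(price=100, qty=10): fills=#5x#1:7@99; bids=[#5:3@100] asks=[-]
After op 9 [order #6] limit_buy(price=98, qty=1): fills=none; bids=[#5:3@100 #6:1@98] asks=[-]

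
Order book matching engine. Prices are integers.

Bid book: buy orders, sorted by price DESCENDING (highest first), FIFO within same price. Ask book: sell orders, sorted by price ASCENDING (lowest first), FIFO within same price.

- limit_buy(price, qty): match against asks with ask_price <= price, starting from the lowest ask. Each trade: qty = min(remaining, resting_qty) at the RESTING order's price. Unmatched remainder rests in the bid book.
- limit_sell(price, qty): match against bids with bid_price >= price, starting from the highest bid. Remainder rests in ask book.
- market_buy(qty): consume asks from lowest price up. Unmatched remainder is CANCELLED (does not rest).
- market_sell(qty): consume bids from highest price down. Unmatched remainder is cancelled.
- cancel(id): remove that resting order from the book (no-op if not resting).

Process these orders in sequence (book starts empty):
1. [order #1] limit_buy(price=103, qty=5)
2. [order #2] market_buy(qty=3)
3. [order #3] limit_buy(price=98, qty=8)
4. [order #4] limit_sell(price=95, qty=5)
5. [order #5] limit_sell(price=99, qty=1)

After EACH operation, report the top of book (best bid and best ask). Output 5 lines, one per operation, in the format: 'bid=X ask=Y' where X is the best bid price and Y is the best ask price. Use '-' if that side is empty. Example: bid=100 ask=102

After op 1 [order #1] limit_buy(price=103, qty=5): fills=none; bids=[#1:5@103] asks=[-]
After op 2 [order #2] market_buy(qty=3): fills=none; bids=[#1:5@103] asks=[-]
After op 3 [order #3] limit_buy(price=98, qty=8): fills=none; bids=[#1:5@103 #3:8@98] asks=[-]
After op 4 [order #4] limit_sell(price=95, qty=5): fills=#1x#4:5@103; bids=[#3:8@98] asks=[-]
After op 5 [order #5] limit_sell(price=99, qty=1): fills=none; bids=[#3:8@98] asks=[#5:1@99]

Answer: bid=103 ask=-
bid=103 ask=-
bid=103 ask=-
bid=98 ask=-
bid=98 ask=99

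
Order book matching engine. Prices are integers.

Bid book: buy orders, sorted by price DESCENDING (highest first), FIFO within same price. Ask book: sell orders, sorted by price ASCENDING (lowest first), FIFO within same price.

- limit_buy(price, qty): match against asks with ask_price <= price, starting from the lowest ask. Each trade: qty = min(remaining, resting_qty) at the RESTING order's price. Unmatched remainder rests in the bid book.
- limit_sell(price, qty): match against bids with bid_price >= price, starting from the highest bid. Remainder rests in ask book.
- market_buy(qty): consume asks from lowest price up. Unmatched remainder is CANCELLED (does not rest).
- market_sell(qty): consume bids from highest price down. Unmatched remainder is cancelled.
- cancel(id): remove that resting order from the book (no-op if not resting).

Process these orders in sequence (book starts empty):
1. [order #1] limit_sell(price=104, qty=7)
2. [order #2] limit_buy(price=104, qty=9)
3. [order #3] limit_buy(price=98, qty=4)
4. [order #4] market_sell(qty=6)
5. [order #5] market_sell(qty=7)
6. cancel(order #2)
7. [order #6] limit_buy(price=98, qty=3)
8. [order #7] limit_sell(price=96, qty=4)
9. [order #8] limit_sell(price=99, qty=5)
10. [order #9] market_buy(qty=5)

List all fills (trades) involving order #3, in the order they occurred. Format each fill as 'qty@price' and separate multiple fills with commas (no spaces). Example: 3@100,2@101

Answer: 4@98

Derivation:
After op 1 [order #1] limit_sell(price=104, qty=7): fills=none; bids=[-] asks=[#1:7@104]
After op 2 [order #2] limit_buy(price=104, qty=9): fills=#2x#1:7@104; bids=[#2:2@104] asks=[-]
After op 3 [order #3] limit_buy(price=98, qty=4): fills=none; bids=[#2:2@104 #3:4@98] asks=[-]
After op 4 [order #4] market_sell(qty=6): fills=#2x#4:2@104 #3x#4:4@98; bids=[-] asks=[-]
After op 5 [order #5] market_sell(qty=7): fills=none; bids=[-] asks=[-]
After op 6 cancel(order #2): fills=none; bids=[-] asks=[-]
After op 7 [order #6] limit_buy(price=98, qty=3): fills=none; bids=[#6:3@98] asks=[-]
After op 8 [order #7] limit_sell(price=96, qty=4): fills=#6x#7:3@98; bids=[-] asks=[#7:1@96]
After op 9 [order #8] limit_sell(price=99, qty=5): fills=none; bids=[-] asks=[#7:1@96 #8:5@99]
After op 10 [order #9] market_buy(qty=5): fills=#9x#7:1@96 #9x#8:4@99; bids=[-] asks=[#8:1@99]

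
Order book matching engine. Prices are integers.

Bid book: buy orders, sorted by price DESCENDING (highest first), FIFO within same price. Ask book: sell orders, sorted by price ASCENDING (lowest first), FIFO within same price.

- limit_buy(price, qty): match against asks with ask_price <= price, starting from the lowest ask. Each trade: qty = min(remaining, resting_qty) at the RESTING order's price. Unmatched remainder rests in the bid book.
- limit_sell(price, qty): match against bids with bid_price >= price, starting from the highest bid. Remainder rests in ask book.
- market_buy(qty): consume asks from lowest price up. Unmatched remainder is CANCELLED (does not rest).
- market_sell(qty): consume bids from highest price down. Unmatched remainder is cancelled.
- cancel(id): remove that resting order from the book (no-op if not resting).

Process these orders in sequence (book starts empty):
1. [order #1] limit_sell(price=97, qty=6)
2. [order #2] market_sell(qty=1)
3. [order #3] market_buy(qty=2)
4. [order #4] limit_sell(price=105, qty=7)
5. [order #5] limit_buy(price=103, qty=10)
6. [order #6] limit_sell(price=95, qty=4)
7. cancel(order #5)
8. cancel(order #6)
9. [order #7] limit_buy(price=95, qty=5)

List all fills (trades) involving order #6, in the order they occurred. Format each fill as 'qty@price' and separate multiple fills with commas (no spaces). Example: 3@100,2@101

After op 1 [order #1] limit_sell(price=97, qty=6): fills=none; bids=[-] asks=[#1:6@97]
After op 2 [order #2] market_sell(qty=1): fills=none; bids=[-] asks=[#1:6@97]
After op 3 [order #3] market_buy(qty=2): fills=#3x#1:2@97; bids=[-] asks=[#1:4@97]
After op 4 [order #4] limit_sell(price=105, qty=7): fills=none; bids=[-] asks=[#1:4@97 #4:7@105]
After op 5 [order #5] limit_buy(price=103, qty=10): fills=#5x#1:4@97; bids=[#5:6@103] asks=[#4:7@105]
After op 6 [order #6] limit_sell(price=95, qty=4): fills=#5x#6:4@103; bids=[#5:2@103] asks=[#4:7@105]
After op 7 cancel(order #5): fills=none; bids=[-] asks=[#4:7@105]
After op 8 cancel(order #6): fills=none; bids=[-] asks=[#4:7@105]
After op 9 [order #7] limit_buy(price=95, qty=5): fills=none; bids=[#7:5@95] asks=[#4:7@105]

Answer: 4@103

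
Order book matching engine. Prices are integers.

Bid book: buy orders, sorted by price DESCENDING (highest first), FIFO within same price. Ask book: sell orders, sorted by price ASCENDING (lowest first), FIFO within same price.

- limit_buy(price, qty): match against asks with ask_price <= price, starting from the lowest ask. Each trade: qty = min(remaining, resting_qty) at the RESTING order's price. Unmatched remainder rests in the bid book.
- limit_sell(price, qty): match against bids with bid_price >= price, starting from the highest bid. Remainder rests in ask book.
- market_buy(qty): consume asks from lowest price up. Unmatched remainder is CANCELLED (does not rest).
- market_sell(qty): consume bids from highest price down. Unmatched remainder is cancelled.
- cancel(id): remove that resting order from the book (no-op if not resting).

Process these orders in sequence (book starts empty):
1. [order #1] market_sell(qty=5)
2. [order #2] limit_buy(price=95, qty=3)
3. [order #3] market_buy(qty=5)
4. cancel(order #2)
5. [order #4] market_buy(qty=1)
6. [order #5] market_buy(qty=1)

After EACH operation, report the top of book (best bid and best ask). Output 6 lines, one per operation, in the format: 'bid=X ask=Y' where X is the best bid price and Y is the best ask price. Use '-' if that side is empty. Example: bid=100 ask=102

Answer: bid=- ask=-
bid=95 ask=-
bid=95 ask=-
bid=- ask=-
bid=- ask=-
bid=- ask=-

Derivation:
After op 1 [order #1] market_sell(qty=5): fills=none; bids=[-] asks=[-]
After op 2 [order #2] limit_buy(price=95, qty=3): fills=none; bids=[#2:3@95] asks=[-]
After op 3 [order #3] market_buy(qty=5): fills=none; bids=[#2:3@95] asks=[-]
After op 4 cancel(order #2): fills=none; bids=[-] asks=[-]
After op 5 [order #4] market_buy(qty=1): fills=none; bids=[-] asks=[-]
After op 6 [order #5] market_buy(qty=1): fills=none; bids=[-] asks=[-]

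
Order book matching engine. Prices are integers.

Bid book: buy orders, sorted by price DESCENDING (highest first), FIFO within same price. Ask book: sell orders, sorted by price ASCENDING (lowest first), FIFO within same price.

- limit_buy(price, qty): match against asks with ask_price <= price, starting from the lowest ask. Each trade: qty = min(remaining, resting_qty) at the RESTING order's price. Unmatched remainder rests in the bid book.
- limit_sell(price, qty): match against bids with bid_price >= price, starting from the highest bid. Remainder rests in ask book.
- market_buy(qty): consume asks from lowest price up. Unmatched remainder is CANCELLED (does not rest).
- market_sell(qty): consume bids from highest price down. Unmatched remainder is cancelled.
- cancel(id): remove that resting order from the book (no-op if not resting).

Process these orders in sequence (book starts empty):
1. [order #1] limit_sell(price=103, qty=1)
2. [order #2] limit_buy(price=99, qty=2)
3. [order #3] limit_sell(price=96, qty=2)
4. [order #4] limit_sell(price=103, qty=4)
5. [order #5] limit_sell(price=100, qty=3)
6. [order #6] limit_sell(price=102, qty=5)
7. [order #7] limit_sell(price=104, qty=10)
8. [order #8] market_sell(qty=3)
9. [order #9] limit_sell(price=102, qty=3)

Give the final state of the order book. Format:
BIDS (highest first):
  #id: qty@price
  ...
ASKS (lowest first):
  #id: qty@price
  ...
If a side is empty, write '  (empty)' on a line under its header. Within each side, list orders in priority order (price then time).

Answer: BIDS (highest first):
  (empty)
ASKS (lowest first):
  #5: 3@100
  #6: 5@102
  #9: 3@102
  #1: 1@103
  #4: 4@103
  #7: 10@104

Derivation:
After op 1 [order #1] limit_sell(price=103, qty=1): fills=none; bids=[-] asks=[#1:1@103]
After op 2 [order #2] limit_buy(price=99, qty=2): fills=none; bids=[#2:2@99] asks=[#1:1@103]
After op 3 [order #3] limit_sell(price=96, qty=2): fills=#2x#3:2@99; bids=[-] asks=[#1:1@103]
After op 4 [order #4] limit_sell(price=103, qty=4): fills=none; bids=[-] asks=[#1:1@103 #4:4@103]
After op 5 [order #5] limit_sell(price=100, qty=3): fills=none; bids=[-] asks=[#5:3@100 #1:1@103 #4:4@103]
After op 6 [order #6] limit_sell(price=102, qty=5): fills=none; bids=[-] asks=[#5:3@100 #6:5@102 #1:1@103 #4:4@103]
After op 7 [order #7] limit_sell(price=104, qty=10): fills=none; bids=[-] asks=[#5:3@100 #6:5@102 #1:1@103 #4:4@103 #7:10@104]
After op 8 [order #8] market_sell(qty=3): fills=none; bids=[-] asks=[#5:3@100 #6:5@102 #1:1@103 #4:4@103 #7:10@104]
After op 9 [order #9] limit_sell(price=102, qty=3): fills=none; bids=[-] asks=[#5:3@100 #6:5@102 #9:3@102 #1:1@103 #4:4@103 #7:10@104]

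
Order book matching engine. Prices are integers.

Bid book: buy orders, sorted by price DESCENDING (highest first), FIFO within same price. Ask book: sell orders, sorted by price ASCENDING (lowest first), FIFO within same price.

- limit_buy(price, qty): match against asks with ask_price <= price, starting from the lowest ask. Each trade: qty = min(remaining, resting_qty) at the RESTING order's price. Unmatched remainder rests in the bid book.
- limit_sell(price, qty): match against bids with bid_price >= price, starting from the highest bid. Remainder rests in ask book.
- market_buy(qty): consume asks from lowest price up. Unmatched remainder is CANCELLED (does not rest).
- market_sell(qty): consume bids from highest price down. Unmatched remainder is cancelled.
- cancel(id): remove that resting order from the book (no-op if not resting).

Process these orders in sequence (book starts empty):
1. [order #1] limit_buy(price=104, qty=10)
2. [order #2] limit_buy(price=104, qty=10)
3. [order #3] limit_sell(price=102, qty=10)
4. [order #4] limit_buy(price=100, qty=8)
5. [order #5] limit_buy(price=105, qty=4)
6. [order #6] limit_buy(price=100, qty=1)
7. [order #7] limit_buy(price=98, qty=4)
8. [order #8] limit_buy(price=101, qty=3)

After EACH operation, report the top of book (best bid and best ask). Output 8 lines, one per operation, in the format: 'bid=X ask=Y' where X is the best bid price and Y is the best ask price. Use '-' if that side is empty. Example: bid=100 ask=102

Answer: bid=104 ask=-
bid=104 ask=-
bid=104 ask=-
bid=104 ask=-
bid=105 ask=-
bid=105 ask=-
bid=105 ask=-
bid=105 ask=-

Derivation:
After op 1 [order #1] limit_buy(price=104, qty=10): fills=none; bids=[#1:10@104] asks=[-]
After op 2 [order #2] limit_buy(price=104, qty=10): fills=none; bids=[#1:10@104 #2:10@104] asks=[-]
After op 3 [order #3] limit_sell(price=102, qty=10): fills=#1x#3:10@104; bids=[#2:10@104] asks=[-]
After op 4 [order #4] limit_buy(price=100, qty=8): fills=none; bids=[#2:10@104 #4:8@100] asks=[-]
After op 5 [order #5] limit_buy(price=105, qty=4): fills=none; bids=[#5:4@105 #2:10@104 #4:8@100] asks=[-]
After op 6 [order #6] limit_buy(price=100, qty=1): fills=none; bids=[#5:4@105 #2:10@104 #4:8@100 #6:1@100] asks=[-]
After op 7 [order #7] limit_buy(price=98, qty=4): fills=none; bids=[#5:4@105 #2:10@104 #4:8@100 #6:1@100 #7:4@98] asks=[-]
After op 8 [order #8] limit_buy(price=101, qty=3): fills=none; bids=[#5:4@105 #2:10@104 #8:3@101 #4:8@100 #6:1@100 #7:4@98] asks=[-]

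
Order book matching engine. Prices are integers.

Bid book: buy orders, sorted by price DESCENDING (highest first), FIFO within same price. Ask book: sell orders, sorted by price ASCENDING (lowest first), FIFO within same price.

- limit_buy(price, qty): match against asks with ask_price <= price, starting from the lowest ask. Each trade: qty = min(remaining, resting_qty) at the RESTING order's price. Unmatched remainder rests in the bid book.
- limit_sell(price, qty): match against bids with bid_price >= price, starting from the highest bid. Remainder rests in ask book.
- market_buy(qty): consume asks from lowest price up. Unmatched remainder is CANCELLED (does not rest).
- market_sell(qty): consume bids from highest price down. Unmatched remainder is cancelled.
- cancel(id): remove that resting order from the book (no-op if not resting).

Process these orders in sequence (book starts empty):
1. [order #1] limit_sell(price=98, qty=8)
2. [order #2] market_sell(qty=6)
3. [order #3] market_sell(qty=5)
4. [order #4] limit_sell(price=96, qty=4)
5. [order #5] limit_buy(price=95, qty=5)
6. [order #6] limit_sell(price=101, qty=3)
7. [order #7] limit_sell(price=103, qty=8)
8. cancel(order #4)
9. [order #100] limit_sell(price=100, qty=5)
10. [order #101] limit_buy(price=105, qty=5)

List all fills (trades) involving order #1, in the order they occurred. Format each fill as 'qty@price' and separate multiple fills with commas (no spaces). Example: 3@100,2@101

Answer: 5@98

Derivation:
After op 1 [order #1] limit_sell(price=98, qty=8): fills=none; bids=[-] asks=[#1:8@98]
After op 2 [order #2] market_sell(qty=6): fills=none; bids=[-] asks=[#1:8@98]
After op 3 [order #3] market_sell(qty=5): fills=none; bids=[-] asks=[#1:8@98]
After op 4 [order #4] limit_sell(price=96, qty=4): fills=none; bids=[-] asks=[#4:4@96 #1:8@98]
After op 5 [order #5] limit_buy(price=95, qty=5): fills=none; bids=[#5:5@95] asks=[#4:4@96 #1:8@98]
After op 6 [order #6] limit_sell(price=101, qty=3): fills=none; bids=[#5:5@95] asks=[#4:4@96 #1:8@98 #6:3@101]
After op 7 [order #7] limit_sell(price=103, qty=8): fills=none; bids=[#5:5@95] asks=[#4:4@96 #1:8@98 #6:3@101 #7:8@103]
After op 8 cancel(order #4): fills=none; bids=[#5:5@95] asks=[#1:8@98 #6:3@101 #7:8@103]
After op 9 [order #100] limit_sell(price=100, qty=5): fills=none; bids=[#5:5@95] asks=[#1:8@98 #100:5@100 #6:3@101 #7:8@103]
After op 10 [order #101] limit_buy(price=105, qty=5): fills=#101x#1:5@98; bids=[#5:5@95] asks=[#1:3@98 #100:5@100 #6:3@101 #7:8@103]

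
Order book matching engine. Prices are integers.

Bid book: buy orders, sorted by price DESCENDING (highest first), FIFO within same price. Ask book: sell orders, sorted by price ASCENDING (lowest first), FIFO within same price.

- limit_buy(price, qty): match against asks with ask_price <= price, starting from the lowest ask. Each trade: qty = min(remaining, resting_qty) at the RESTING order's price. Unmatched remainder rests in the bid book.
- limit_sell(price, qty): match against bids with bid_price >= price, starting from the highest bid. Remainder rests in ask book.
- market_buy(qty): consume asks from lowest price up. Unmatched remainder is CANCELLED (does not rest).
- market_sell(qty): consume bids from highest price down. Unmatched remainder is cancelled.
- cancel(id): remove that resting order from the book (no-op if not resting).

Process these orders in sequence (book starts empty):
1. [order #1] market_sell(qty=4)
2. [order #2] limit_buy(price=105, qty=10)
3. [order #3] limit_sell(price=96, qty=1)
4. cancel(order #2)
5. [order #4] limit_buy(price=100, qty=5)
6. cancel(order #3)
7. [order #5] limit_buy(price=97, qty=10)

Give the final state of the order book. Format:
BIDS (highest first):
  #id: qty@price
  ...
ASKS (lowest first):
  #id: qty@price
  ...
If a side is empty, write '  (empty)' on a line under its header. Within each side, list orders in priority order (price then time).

After op 1 [order #1] market_sell(qty=4): fills=none; bids=[-] asks=[-]
After op 2 [order #2] limit_buy(price=105, qty=10): fills=none; bids=[#2:10@105] asks=[-]
After op 3 [order #3] limit_sell(price=96, qty=1): fills=#2x#3:1@105; bids=[#2:9@105] asks=[-]
After op 4 cancel(order #2): fills=none; bids=[-] asks=[-]
After op 5 [order #4] limit_buy(price=100, qty=5): fills=none; bids=[#4:5@100] asks=[-]
After op 6 cancel(order #3): fills=none; bids=[#4:5@100] asks=[-]
After op 7 [order #5] limit_buy(price=97, qty=10): fills=none; bids=[#4:5@100 #5:10@97] asks=[-]

Answer: BIDS (highest first):
  #4: 5@100
  #5: 10@97
ASKS (lowest first):
  (empty)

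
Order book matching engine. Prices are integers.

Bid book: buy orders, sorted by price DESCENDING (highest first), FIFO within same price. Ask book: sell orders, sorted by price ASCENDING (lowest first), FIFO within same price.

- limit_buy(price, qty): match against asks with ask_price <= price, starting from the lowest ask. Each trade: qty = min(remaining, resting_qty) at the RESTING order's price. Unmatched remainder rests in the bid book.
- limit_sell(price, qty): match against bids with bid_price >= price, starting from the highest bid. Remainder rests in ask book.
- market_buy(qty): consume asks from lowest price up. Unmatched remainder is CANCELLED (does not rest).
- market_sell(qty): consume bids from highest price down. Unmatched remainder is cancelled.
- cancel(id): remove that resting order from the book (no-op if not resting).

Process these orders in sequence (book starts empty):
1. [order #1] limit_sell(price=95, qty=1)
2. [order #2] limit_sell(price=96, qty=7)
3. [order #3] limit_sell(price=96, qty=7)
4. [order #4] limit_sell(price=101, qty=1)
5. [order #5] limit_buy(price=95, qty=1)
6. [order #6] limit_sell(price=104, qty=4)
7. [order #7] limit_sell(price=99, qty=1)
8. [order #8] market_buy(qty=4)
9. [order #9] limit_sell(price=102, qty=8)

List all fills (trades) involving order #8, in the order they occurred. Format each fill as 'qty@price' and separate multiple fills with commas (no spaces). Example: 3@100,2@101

Answer: 4@96

Derivation:
After op 1 [order #1] limit_sell(price=95, qty=1): fills=none; bids=[-] asks=[#1:1@95]
After op 2 [order #2] limit_sell(price=96, qty=7): fills=none; bids=[-] asks=[#1:1@95 #2:7@96]
After op 3 [order #3] limit_sell(price=96, qty=7): fills=none; bids=[-] asks=[#1:1@95 #2:7@96 #3:7@96]
After op 4 [order #4] limit_sell(price=101, qty=1): fills=none; bids=[-] asks=[#1:1@95 #2:7@96 #3:7@96 #4:1@101]
After op 5 [order #5] limit_buy(price=95, qty=1): fills=#5x#1:1@95; bids=[-] asks=[#2:7@96 #3:7@96 #4:1@101]
After op 6 [order #6] limit_sell(price=104, qty=4): fills=none; bids=[-] asks=[#2:7@96 #3:7@96 #4:1@101 #6:4@104]
After op 7 [order #7] limit_sell(price=99, qty=1): fills=none; bids=[-] asks=[#2:7@96 #3:7@96 #7:1@99 #4:1@101 #6:4@104]
After op 8 [order #8] market_buy(qty=4): fills=#8x#2:4@96; bids=[-] asks=[#2:3@96 #3:7@96 #7:1@99 #4:1@101 #6:4@104]
After op 9 [order #9] limit_sell(price=102, qty=8): fills=none; bids=[-] asks=[#2:3@96 #3:7@96 #7:1@99 #4:1@101 #9:8@102 #6:4@104]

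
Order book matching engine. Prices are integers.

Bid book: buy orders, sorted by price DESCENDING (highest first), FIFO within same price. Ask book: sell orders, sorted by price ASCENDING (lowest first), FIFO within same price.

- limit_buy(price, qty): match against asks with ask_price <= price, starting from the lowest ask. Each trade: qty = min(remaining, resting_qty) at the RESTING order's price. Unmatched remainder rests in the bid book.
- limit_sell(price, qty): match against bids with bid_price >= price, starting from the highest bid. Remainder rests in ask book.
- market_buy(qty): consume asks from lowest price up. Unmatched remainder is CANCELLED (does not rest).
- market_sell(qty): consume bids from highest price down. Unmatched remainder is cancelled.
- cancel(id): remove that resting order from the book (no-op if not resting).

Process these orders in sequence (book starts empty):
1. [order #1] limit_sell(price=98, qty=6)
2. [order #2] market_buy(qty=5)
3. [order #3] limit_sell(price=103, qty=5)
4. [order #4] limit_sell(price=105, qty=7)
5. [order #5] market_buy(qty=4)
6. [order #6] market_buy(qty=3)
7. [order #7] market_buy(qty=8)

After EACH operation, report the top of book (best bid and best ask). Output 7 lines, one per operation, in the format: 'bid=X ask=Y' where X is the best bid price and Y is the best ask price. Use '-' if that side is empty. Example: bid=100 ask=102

Answer: bid=- ask=98
bid=- ask=98
bid=- ask=98
bid=- ask=98
bid=- ask=103
bid=- ask=105
bid=- ask=-

Derivation:
After op 1 [order #1] limit_sell(price=98, qty=6): fills=none; bids=[-] asks=[#1:6@98]
After op 2 [order #2] market_buy(qty=5): fills=#2x#1:5@98; bids=[-] asks=[#1:1@98]
After op 3 [order #3] limit_sell(price=103, qty=5): fills=none; bids=[-] asks=[#1:1@98 #3:5@103]
After op 4 [order #4] limit_sell(price=105, qty=7): fills=none; bids=[-] asks=[#1:1@98 #3:5@103 #4:7@105]
After op 5 [order #5] market_buy(qty=4): fills=#5x#1:1@98 #5x#3:3@103; bids=[-] asks=[#3:2@103 #4:7@105]
After op 6 [order #6] market_buy(qty=3): fills=#6x#3:2@103 #6x#4:1@105; bids=[-] asks=[#4:6@105]
After op 7 [order #7] market_buy(qty=8): fills=#7x#4:6@105; bids=[-] asks=[-]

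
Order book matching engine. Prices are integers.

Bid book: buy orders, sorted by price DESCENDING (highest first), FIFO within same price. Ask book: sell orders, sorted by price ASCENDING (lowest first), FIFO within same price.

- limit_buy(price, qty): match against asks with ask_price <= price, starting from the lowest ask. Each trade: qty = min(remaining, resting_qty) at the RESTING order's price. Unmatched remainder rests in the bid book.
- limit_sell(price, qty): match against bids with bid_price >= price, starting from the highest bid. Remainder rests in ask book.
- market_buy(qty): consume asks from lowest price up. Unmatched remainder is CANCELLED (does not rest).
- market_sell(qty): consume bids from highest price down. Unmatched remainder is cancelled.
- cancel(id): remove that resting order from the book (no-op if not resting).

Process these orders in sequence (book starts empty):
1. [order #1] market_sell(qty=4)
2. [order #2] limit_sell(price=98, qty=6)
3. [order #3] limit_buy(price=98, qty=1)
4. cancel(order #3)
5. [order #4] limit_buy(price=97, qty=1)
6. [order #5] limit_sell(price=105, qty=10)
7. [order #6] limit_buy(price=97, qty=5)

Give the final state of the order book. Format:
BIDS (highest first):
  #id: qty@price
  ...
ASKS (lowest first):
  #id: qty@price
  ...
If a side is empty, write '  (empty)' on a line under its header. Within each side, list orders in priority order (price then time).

After op 1 [order #1] market_sell(qty=4): fills=none; bids=[-] asks=[-]
After op 2 [order #2] limit_sell(price=98, qty=6): fills=none; bids=[-] asks=[#2:6@98]
After op 3 [order #3] limit_buy(price=98, qty=1): fills=#3x#2:1@98; bids=[-] asks=[#2:5@98]
After op 4 cancel(order #3): fills=none; bids=[-] asks=[#2:5@98]
After op 5 [order #4] limit_buy(price=97, qty=1): fills=none; bids=[#4:1@97] asks=[#2:5@98]
After op 6 [order #5] limit_sell(price=105, qty=10): fills=none; bids=[#4:1@97] asks=[#2:5@98 #5:10@105]
After op 7 [order #6] limit_buy(price=97, qty=5): fills=none; bids=[#4:1@97 #6:5@97] asks=[#2:5@98 #5:10@105]

Answer: BIDS (highest first):
  #4: 1@97
  #6: 5@97
ASKS (lowest first):
  #2: 5@98
  #5: 10@105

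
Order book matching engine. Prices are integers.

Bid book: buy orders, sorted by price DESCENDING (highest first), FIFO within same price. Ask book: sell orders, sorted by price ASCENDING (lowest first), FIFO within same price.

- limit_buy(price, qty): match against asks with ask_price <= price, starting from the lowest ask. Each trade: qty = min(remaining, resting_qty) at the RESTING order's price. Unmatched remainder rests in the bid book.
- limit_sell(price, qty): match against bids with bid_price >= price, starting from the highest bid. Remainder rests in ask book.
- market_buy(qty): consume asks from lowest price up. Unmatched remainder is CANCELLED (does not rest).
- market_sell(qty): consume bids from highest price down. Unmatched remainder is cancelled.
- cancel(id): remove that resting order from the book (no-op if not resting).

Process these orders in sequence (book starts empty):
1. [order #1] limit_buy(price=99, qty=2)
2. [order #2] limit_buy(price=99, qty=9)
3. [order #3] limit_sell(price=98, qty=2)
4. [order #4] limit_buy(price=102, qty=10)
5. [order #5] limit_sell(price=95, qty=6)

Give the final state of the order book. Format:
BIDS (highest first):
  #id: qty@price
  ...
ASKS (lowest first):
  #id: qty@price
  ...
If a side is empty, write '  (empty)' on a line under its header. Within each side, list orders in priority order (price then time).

Answer: BIDS (highest first):
  #4: 4@102
  #2: 9@99
ASKS (lowest first):
  (empty)

Derivation:
After op 1 [order #1] limit_buy(price=99, qty=2): fills=none; bids=[#1:2@99] asks=[-]
After op 2 [order #2] limit_buy(price=99, qty=9): fills=none; bids=[#1:2@99 #2:9@99] asks=[-]
After op 3 [order #3] limit_sell(price=98, qty=2): fills=#1x#3:2@99; bids=[#2:9@99] asks=[-]
After op 4 [order #4] limit_buy(price=102, qty=10): fills=none; bids=[#4:10@102 #2:9@99] asks=[-]
After op 5 [order #5] limit_sell(price=95, qty=6): fills=#4x#5:6@102; bids=[#4:4@102 #2:9@99] asks=[-]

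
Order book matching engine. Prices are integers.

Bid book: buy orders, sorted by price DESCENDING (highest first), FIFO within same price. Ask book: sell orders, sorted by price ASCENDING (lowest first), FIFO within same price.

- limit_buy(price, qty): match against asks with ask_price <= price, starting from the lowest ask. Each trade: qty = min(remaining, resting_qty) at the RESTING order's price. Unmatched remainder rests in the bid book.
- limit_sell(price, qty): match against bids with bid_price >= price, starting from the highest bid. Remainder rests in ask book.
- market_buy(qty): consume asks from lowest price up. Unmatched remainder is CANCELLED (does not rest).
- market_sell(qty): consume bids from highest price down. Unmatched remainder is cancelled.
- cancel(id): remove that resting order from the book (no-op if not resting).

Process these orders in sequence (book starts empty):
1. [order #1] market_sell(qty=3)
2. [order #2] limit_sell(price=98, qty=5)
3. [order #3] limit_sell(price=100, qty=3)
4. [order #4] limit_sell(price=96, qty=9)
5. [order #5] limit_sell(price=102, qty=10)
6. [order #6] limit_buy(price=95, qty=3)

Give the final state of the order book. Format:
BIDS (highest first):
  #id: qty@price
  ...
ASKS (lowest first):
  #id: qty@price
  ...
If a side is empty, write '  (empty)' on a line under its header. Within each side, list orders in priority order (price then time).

After op 1 [order #1] market_sell(qty=3): fills=none; bids=[-] asks=[-]
After op 2 [order #2] limit_sell(price=98, qty=5): fills=none; bids=[-] asks=[#2:5@98]
After op 3 [order #3] limit_sell(price=100, qty=3): fills=none; bids=[-] asks=[#2:5@98 #3:3@100]
After op 4 [order #4] limit_sell(price=96, qty=9): fills=none; bids=[-] asks=[#4:9@96 #2:5@98 #3:3@100]
After op 5 [order #5] limit_sell(price=102, qty=10): fills=none; bids=[-] asks=[#4:9@96 #2:5@98 #3:3@100 #5:10@102]
After op 6 [order #6] limit_buy(price=95, qty=3): fills=none; bids=[#6:3@95] asks=[#4:9@96 #2:5@98 #3:3@100 #5:10@102]

Answer: BIDS (highest first):
  #6: 3@95
ASKS (lowest first):
  #4: 9@96
  #2: 5@98
  #3: 3@100
  #5: 10@102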